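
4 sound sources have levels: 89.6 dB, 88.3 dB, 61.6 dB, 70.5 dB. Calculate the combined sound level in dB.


Formula: L_total = 10 * log10( sum(10^(Li/10)) )
  Source 1: 10^(89.6/10) = 912010839.3559
  Source 2: 10^(88.3/10) = 676082975.392
  Source 3: 10^(61.6/10) = 1445439.7707
  Source 4: 10^(70.5/10) = 11220184.543
Sum of linear values = 1600759439.0616
L_total = 10 * log10(1600759439.0616) = 92.04

92.04 dB


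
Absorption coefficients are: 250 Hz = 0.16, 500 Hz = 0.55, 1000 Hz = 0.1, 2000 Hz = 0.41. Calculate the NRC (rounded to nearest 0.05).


Given values:
  a_250 = 0.16, a_500 = 0.55
  a_1000 = 0.1, a_2000 = 0.41
Formula: NRC = (a250 + a500 + a1000 + a2000) / 4
Sum = 0.16 + 0.55 + 0.1 + 0.41 = 1.22
NRC = 1.22 / 4 = 0.305
Rounded to nearest 0.05: 0.3

0.3


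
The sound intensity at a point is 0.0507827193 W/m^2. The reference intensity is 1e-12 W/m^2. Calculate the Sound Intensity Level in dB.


Given values:
  I = 0.0507827193 W/m^2
  I_ref = 1e-12 W/m^2
Formula: SIL = 10 * log10(I / I_ref)
Compute ratio: I / I_ref = 50782719300
Compute log10: log10(50782719300) = 10.705716
Multiply: SIL = 10 * 10.705716 = 107.06

107.06 dB


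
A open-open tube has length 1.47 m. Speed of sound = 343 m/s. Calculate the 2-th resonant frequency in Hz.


Given values:
  Tube type: open-open, L = 1.47 m, c = 343 m/s, n = 2
Formula: f_n = n * c / (2 * L)
Compute 2 * L = 2 * 1.47 = 2.94
f = 2 * 343 / 2.94
f = 233.33

233.33 Hz


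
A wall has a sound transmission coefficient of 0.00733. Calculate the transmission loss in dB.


Given values:
  tau = 0.00733
Formula: TL = 10 * log10(1 / tau)
Compute 1 / tau = 1 / 0.00733 = 136.4256
Compute log10(136.4256) = 2.134896
TL = 10 * 2.134896 = 21.35

21.35 dB


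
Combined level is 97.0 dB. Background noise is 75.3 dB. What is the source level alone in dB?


Given values:
  L_total = 97.0 dB, L_bg = 75.3 dB
Formula: L_source = 10 * log10(10^(L_total/10) - 10^(L_bg/10))
Convert to linear:
  10^(97.0/10) = 5011872336.2727
  10^(75.3/10) = 33884415.6139
Difference: 5011872336.2727 - 33884415.6139 = 4977987920.6588
L_source = 10 * log10(4977987920.6588) = 96.97

96.97 dB


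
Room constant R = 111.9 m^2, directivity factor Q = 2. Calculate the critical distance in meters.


Given values:
  R = 111.9 m^2, Q = 2
Formula: d_c = 0.141 * sqrt(Q * R)
Compute Q * R = 2 * 111.9 = 223.8
Compute sqrt(223.8) = 14.9599
d_c = 0.141 * 14.9599 = 2.109

2.109 m


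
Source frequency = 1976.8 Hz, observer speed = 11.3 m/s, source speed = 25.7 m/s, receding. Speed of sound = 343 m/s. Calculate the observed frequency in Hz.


Given values:
  f_s = 1976.8 Hz, v_o = 11.3 m/s, v_s = 25.7 m/s
  Direction: receding
Formula: f_o = f_s * (c - v_o) / (c + v_s)
Numerator: c - v_o = 343 - 11.3 = 331.7
Denominator: c + v_s = 343 + 25.7 = 368.7
f_o = 1976.8 * 331.7 / 368.7 = 1778.42

1778.42 Hz


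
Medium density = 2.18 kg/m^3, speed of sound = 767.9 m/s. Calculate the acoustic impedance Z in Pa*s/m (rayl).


Given values:
  rho = 2.18 kg/m^3
  c = 767.9 m/s
Formula: Z = rho * c
Z = 2.18 * 767.9
Z = 1674.02

1674.02 rayl


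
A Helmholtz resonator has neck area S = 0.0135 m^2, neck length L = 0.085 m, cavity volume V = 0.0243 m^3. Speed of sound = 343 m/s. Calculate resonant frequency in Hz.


Given values:
  S = 0.0135 m^2, L = 0.085 m, V = 0.0243 m^3, c = 343 m/s
Formula: f = (c / (2*pi)) * sqrt(S / (V * L))
Compute V * L = 0.0243 * 0.085 = 0.0020655
Compute S / (V * L) = 0.0135 / 0.0020655 = 6.5359
Compute sqrt(6.5359) = 2.556541
Compute c / (2*pi) = 343 / 6.283185 = 54.590148
f = 54.590148 * 2.556541 = 139.56

139.56 Hz


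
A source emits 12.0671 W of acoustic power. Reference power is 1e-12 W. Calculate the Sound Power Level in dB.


Given values:
  W = 12.0671 W
  W_ref = 1e-12 W
Formula: SWL = 10 * log10(W / W_ref)
Compute ratio: W / W_ref = 12067100000000
Compute log10: log10(12067100000000) = 13.081603
Multiply: SWL = 10 * 13.081603 = 130.82

130.82 dB


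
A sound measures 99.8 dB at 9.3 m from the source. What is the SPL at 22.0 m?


Given values:
  SPL1 = 99.8 dB, r1 = 9.3 m, r2 = 22.0 m
Formula: SPL2 = SPL1 - 20 * log10(r2 / r1)
Compute ratio: r2 / r1 = 22.0 / 9.3 = 2.3656
Compute log10: log10(2.3656) = 0.373941
Compute drop: 20 * 0.373941 = 7.4788
SPL2 = 99.8 - 7.4788 = 92.32

92.32 dB


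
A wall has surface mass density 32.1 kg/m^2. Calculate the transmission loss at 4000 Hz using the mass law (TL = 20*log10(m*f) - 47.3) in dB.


Given values:
  m = 32.1 kg/m^2, f = 4000 Hz
Formula: TL = 20 * log10(m * f) - 47.3
Compute m * f = 32.1 * 4000 = 128400.0
Compute log10(128400.0) = 5.108565
Compute 20 * 5.108565 = 102.1713
TL = 102.1713 - 47.3 = 54.87

54.87 dB


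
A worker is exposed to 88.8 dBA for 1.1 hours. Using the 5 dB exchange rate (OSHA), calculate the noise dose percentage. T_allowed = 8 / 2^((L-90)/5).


Given values:
  L = 88.8 dBA, T = 1.1 hours
Formula: T_allowed = 8 / 2^((L - 90) / 5)
Compute exponent: (88.8 - 90) / 5 = -0.24
Compute 2^(-0.24) = 0.846745
T_allowed = 8 / 0.846745 = 9.447945 hours
Dose = (T / T_allowed) * 100
Dose = (1.1 / 9.447945) * 100 = 11.64

11.64 %


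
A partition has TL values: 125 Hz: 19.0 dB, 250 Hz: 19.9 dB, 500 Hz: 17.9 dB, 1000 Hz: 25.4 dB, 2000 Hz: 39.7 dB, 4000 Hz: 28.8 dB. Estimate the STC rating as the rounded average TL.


Given TL values at each frequency:
  125 Hz: 19.0 dB
  250 Hz: 19.9 dB
  500 Hz: 17.9 dB
  1000 Hz: 25.4 dB
  2000 Hz: 39.7 dB
  4000 Hz: 28.8 dB
Formula: STC ~ round(average of TL values)
Sum = 19.0 + 19.9 + 17.9 + 25.4 + 39.7 + 28.8 = 150.7
Average = 150.7 / 6 = 25.12
Rounded: 25

25


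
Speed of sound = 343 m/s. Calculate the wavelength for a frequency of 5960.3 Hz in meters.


Given values:
  c = 343 m/s, f = 5960.3 Hz
Formula: lambda = c / f
lambda = 343 / 5960.3
lambda = 0.0575

0.0575 m


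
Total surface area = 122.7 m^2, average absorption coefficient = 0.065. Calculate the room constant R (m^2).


Given values:
  S = 122.7 m^2, alpha = 0.065
Formula: R = S * alpha / (1 - alpha)
Numerator: 122.7 * 0.065 = 7.9755
Denominator: 1 - 0.065 = 0.935
R = 7.9755 / 0.935 = 8.53

8.53 m^2


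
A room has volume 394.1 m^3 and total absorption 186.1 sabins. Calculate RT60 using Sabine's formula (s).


Given values:
  V = 394.1 m^3
  A = 186.1 sabins
Formula: RT60 = 0.161 * V / A
Numerator: 0.161 * 394.1 = 63.4501
RT60 = 63.4501 / 186.1 = 0.341

0.341 s


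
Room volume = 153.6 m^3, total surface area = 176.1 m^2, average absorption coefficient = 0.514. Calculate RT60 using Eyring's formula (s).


Given values:
  V = 153.6 m^3, S = 176.1 m^2, alpha = 0.514
Formula: RT60 = 0.161 * V / (-S * ln(1 - alpha))
Compute ln(1 - 0.514) = ln(0.486) = -0.721547
Denominator: -176.1 * -0.721547 = 127.0644
Numerator: 0.161 * 153.6 = 24.7296
RT60 = 24.7296 / 127.0644 = 0.195

0.195 s


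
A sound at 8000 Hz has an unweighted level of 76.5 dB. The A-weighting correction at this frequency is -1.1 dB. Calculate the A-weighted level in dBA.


Given values:
  SPL = 76.5 dB
  A-weighting at 8000 Hz = -1.1 dB
Formula: L_A = SPL + A_weight
L_A = 76.5 + (-1.1)
L_A = 75.4

75.4 dBA


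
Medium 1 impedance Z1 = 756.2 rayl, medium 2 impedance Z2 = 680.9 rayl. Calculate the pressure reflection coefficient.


Given values:
  Z1 = 756.2 rayl, Z2 = 680.9 rayl
Formula: R = (Z2 - Z1) / (Z2 + Z1)
Numerator: Z2 - Z1 = 680.9 - 756.2 = -75.3
Denominator: Z2 + Z1 = 680.9 + 756.2 = 1437.1
R = -75.3 / 1437.1 = -0.0524

-0.0524


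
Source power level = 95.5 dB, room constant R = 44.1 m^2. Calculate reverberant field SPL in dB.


Given values:
  Lw = 95.5 dB, R = 44.1 m^2
Formula: SPL = Lw + 10 * log10(4 / R)
Compute 4 / R = 4 / 44.1 = 0.090703
Compute 10 * log10(0.090703) = -10.4238
SPL = 95.5 + (-10.4238) = 85.08

85.08 dB


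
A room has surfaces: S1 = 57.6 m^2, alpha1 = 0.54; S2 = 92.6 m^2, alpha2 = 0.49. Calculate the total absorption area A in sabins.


Given surfaces:
  Surface 1: 57.6 * 0.54 = 31.104
  Surface 2: 92.6 * 0.49 = 45.374
Formula: A = sum(Si * alpha_i)
A = 31.104 + 45.374
A = 76.48

76.48 sabins


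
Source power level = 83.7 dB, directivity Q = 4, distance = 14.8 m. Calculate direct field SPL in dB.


Given values:
  Lw = 83.7 dB, Q = 4, r = 14.8 m
Formula: SPL = Lw + 10 * log10(Q / (4 * pi * r^2))
Compute 4 * pi * r^2 = 4 * pi * 14.8^2 = 2752.5378
Compute Q / denom = 4 / 2752.5378 = 0.0014532
Compute 10 * log10(0.0014532) = -28.3767
SPL = 83.7 + (-28.3767) = 55.32

55.32 dB


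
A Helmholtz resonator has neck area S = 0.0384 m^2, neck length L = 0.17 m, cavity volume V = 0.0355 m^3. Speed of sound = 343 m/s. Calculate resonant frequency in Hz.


Given values:
  S = 0.0384 m^2, L = 0.17 m, V = 0.0355 m^3, c = 343 m/s
Formula: f = (c / (2*pi)) * sqrt(S / (V * L))
Compute V * L = 0.0355 * 0.17 = 0.006035
Compute S / (V * L) = 0.0384 / 0.006035 = 6.3629
Compute sqrt(6.3629) = 2.522479
Compute c / (2*pi) = 343 / 6.283185 = 54.590148
f = 54.590148 * 2.522479 = 137.7

137.7 Hz


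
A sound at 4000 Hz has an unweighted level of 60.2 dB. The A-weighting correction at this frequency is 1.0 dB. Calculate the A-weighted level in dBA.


Given values:
  SPL = 60.2 dB
  A-weighting at 4000 Hz = 1.0 dB
Formula: L_A = SPL + A_weight
L_A = 60.2 + (1.0)
L_A = 61.2

61.2 dBA


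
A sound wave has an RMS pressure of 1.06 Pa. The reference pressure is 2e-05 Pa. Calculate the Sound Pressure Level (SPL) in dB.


Given values:
  p = 1.06 Pa
  p_ref = 2e-05 Pa
Formula: SPL = 20 * log10(p / p_ref)
Compute ratio: p / p_ref = 1.06 / 2e-05 = 53000
Compute log10: log10(53000) = 4.724276
Multiply: SPL = 20 * 4.724276 = 94.49

94.49 dB


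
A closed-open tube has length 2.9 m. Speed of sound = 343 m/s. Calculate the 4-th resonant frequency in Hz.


Given values:
  Tube type: closed-open, L = 2.9 m, c = 343 m/s, n = 4
Formula: f_n = (2n - 1) * c / (4 * L)
Compute 2n - 1 = 2*4 - 1 = 7
Compute 4 * L = 4 * 2.9 = 11.6
f = 7 * 343 / 11.6
f = 206.98

206.98 Hz


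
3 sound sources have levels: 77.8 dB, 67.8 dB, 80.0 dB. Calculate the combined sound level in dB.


Formula: L_total = 10 * log10( sum(10^(Li/10)) )
  Source 1: 10^(77.8/10) = 60255958.6074
  Source 2: 10^(67.8/10) = 6025595.8607
  Source 3: 10^(80.0/10) = 100000000.0
Sum of linear values = 166281554.4681
L_total = 10 * log10(166281554.4681) = 82.21

82.21 dB


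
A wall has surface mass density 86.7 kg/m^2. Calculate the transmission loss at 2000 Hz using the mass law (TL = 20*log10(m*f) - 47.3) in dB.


Given values:
  m = 86.7 kg/m^2, f = 2000 Hz
Formula: TL = 20 * log10(m * f) - 47.3
Compute m * f = 86.7 * 2000 = 173400.0
Compute log10(173400.0) = 5.239049
Compute 20 * 5.239049 = 104.781
TL = 104.781 - 47.3 = 57.48

57.48 dB


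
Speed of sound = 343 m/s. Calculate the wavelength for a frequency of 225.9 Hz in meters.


Given values:
  c = 343 m/s, f = 225.9 Hz
Formula: lambda = c / f
lambda = 343 / 225.9
lambda = 1.5184

1.5184 m


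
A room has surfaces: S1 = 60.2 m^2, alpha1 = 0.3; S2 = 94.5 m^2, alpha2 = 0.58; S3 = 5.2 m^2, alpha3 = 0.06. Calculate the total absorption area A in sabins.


Given surfaces:
  Surface 1: 60.2 * 0.3 = 18.06
  Surface 2: 94.5 * 0.58 = 54.81
  Surface 3: 5.2 * 0.06 = 0.312
Formula: A = sum(Si * alpha_i)
A = 18.06 + 54.81 + 0.312
A = 73.18

73.18 sabins


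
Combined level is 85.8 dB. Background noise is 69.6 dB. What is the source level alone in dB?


Given values:
  L_total = 85.8 dB, L_bg = 69.6 dB
Formula: L_source = 10 * log10(10^(L_total/10) - 10^(L_bg/10))
Convert to linear:
  10^(85.8/10) = 380189396.3206
  10^(69.6/10) = 9120108.3936
Difference: 380189396.3206 - 9120108.3936 = 371069287.927
L_source = 10 * log10(371069287.927) = 85.69

85.69 dB


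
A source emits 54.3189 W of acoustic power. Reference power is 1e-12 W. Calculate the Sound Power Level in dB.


Given values:
  W = 54.3189 W
  W_ref = 1e-12 W
Formula: SWL = 10 * log10(W / W_ref)
Compute ratio: W / W_ref = 54318900000000
Compute log10: log10(54318900000000) = 13.734951
Multiply: SWL = 10 * 13.734951 = 137.35

137.35 dB


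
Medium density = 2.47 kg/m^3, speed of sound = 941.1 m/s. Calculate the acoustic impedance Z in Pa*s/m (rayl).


Given values:
  rho = 2.47 kg/m^3
  c = 941.1 m/s
Formula: Z = rho * c
Z = 2.47 * 941.1
Z = 2324.52

2324.52 rayl


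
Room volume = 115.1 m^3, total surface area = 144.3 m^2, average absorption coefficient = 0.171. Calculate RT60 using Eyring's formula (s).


Given values:
  V = 115.1 m^3, S = 144.3 m^2, alpha = 0.171
Formula: RT60 = 0.161 * V / (-S * ln(1 - alpha))
Compute ln(1 - 0.171) = ln(0.829) = -0.187535
Denominator: -144.3 * -0.187535 = 27.0613
Numerator: 0.161 * 115.1 = 18.5311
RT60 = 18.5311 / 27.0613 = 0.685

0.685 s


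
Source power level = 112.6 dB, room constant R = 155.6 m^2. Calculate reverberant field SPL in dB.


Given values:
  Lw = 112.6 dB, R = 155.6 m^2
Formula: SPL = Lw + 10 * log10(4 / R)
Compute 4 / R = 4 / 155.6 = 0.025707
Compute 10 * log10(0.025707) = -15.8995
SPL = 112.6 + (-15.8995) = 96.7

96.7 dB


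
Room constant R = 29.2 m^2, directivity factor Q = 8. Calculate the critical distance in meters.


Given values:
  R = 29.2 m^2, Q = 8
Formula: d_c = 0.141 * sqrt(Q * R)
Compute Q * R = 8 * 29.2 = 233.6
Compute sqrt(233.6) = 15.284
d_c = 0.141 * 15.284 = 2.155

2.155 m


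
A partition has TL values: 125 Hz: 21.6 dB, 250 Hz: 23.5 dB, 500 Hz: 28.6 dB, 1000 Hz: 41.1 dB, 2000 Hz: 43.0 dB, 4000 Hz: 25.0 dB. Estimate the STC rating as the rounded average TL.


Given TL values at each frequency:
  125 Hz: 21.6 dB
  250 Hz: 23.5 dB
  500 Hz: 28.6 dB
  1000 Hz: 41.1 dB
  2000 Hz: 43.0 dB
  4000 Hz: 25.0 dB
Formula: STC ~ round(average of TL values)
Sum = 21.6 + 23.5 + 28.6 + 41.1 + 43.0 + 25.0 = 182.8
Average = 182.8 / 6 = 30.47
Rounded: 30

30


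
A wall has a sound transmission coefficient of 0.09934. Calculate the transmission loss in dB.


Given values:
  tau = 0.09934
Formula: TL = 10 * log10(1 / tau)
Compute 1 / tau = 1 / 0.09934 = 10.0664
Compute log10(10.0664) = 1.002874
TL = 10 * 1.002874 = 10.03

10.03 dB


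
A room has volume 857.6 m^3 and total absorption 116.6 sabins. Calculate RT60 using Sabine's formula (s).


Given values:
  V = 857.6 m^3
  A = 116.6 sabins
Formula: RT60 = 0.161 * V / A
Numerator: 0.161 * 857.6 = 138.0736
RT60 = 138.0736 / 116.6 = 1.184

1.184 s


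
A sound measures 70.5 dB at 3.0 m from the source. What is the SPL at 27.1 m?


Given values:
  SPL1 = 70.5 dB, r1 = 3.0 m, r2 = 27.1 m
Formula: SPL2 = SPL1 - 20 * log10(r2 / r1)
Compute ratio: r2 / r1 = 27.1 / 3.0 = 9.0333
Compute log10: log10(9.0333) = 0.955846
Compute drop: 20 * 0.955846 = 19.1169
SPL2 = 70.5 - 19.1169 = 51.38

51.38 dB


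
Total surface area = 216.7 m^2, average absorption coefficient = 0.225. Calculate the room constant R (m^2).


Given values:
  S = 216.7 m^2, alpha = 0.225
Formula: R = S * alpha / (1 - alpha)
Numerator: 216.7 * 0.225 = 48.7575
Denominator: 1 - 0.225 = 0.775
R = 48.7575 / 0.775 = 62.91

62.91 m^2


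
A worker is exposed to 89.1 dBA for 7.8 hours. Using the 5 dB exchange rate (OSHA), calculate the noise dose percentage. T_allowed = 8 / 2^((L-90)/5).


Given values:
  L = 89.1 dBA, T = 7.8 hours
Formula: T_allowed = 8 / 2^((L - 90) / 5)
Compute exponent: (89.1 - 90) / 5 = -0.18
Compute 2^(-0.18) = 0.882703
T_allowed = 8 / 0.882703 = 9.063071 hours
Dose = (T / T_allowed) * 100
Dose = (7.8 / 9.063071) * 100 = 86.06

86.06 %


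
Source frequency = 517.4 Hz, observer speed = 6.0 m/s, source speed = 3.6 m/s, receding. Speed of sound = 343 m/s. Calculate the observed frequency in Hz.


Given values:
  f_s = 517.4 Hz, v_o = 6.0 m/s, v_s = 3.6 m/s
  Direction: receding
Formula: f_o = f_s * (c - v_o) / (c + v_s)
Numerator: c - v_o = 343 - 6.0 = 337.0
Denominator: c + v_s = 343 + 3.6 = 346.6
f_o = 517.4 * 337.0 / 346.6 = 503.07

503.07 Hz


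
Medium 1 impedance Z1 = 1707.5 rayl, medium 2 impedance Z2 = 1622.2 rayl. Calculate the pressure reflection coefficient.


Given values:
  Z1 = 1707.5 rayl, Z2 = 1622.2 rayl
Formula: R = (Z2 - Z1) / (Z2 + Z1)
Numerator: Z2 - Z1 = 1622.2 - 1707.5 = -85.3
Denominator: Z2 + Z1 = 1622.2 + 1707.5 = 3329.7
R = -85.3 / 3329.7 = -0.0256

-0.0256


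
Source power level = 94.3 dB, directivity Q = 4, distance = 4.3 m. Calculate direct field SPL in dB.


Given values:
  Lw = 94.3 dB, Q = 4, r = 4.3 m
Formula: SPL = Lw + 10 * log10(Q / (4 * pi * r^2))
Compute 4 * pi * r^2 = 4 * pi * 4.3^2 = 232.3522
Compute Q / denom = 4 / 232.3522 = 0.01721524
Compute 10 * log10(0.01721524) = -17.6409
SPL = 94.3 + (-17.6409) = 76.66

76.66 dB


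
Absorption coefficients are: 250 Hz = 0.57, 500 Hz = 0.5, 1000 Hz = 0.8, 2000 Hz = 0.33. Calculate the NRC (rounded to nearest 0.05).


Given values:
  a_250 = 0.57, a_500 = 0.5
  a_1000 = 0.8, a_2000 = 0.33
Formula: NRC = (a250 + a500 + a1000 + a2000) / 4
Sum = 0.57 + 0.5 + 0.8 + 0.33 = 2.2
NRC = 2.2 / 4 = 0.55
Rounded to nearest 0.05: 0.55

0.55


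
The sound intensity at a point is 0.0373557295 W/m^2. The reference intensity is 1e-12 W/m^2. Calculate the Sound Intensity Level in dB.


Given values:
  I = 0.0373557295 W/m^2
  I_ref = 1e-12 W/m^2
Formula: SIL = 10 * log10(I / I_ref)
Compute ratio: I / I_ref = 37355729500
Compute log10: log10(37355729500) = 10.572357
Multiply: SIL = 10 * 10.572357 = 105.72

105.72 dB


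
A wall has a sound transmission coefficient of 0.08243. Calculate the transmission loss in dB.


Given values:
  tau = 0.08243
Formula: TL = 10 * log10(1 / tau)
Compute 1 / tau = 1 / 0.08243 = 12.1315
Compute log10(12.1315) = 1.083915
TL = 10 * 1.083915 = 10.84

10.84 dB


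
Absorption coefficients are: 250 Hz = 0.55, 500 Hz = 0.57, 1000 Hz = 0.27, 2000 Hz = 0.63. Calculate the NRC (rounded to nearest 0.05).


Given values:
  a_250 = 0.55, a_500 = 0.57
  a_1000 = 0.27, a_2000 = 0.63
Formula: NRC = (a250 + a500 + a1000 + a2000) / 4
Sum = 0.55 + 0.57 + 0.27 + 0.63 = 2.02
NRC = 2.02 / 4 = 0.505
Rounded to nearest 0.05: 0.5

0.5


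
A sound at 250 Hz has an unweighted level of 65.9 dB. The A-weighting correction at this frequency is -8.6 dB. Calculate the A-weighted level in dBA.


Given values:
  SPL = 65.9 dB
  A-weighting at 250 Hz = -8.6 dB
Formula: L_A = SPL + A_weight
L_A = 65.9 + (-8.6)
L_A = 57.3

57.3 dBA


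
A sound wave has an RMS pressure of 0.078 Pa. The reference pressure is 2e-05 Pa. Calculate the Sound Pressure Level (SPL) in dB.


Given values:
  p = 0.078 Pa
  p_ref = 2e-05 Pa
Formula: SPL = 20 * log10(p / p_ref)
Compute ratio: p / p_ref = 0.078 / 2e-05 = 3900
Compute log10: log10(3900) = 3.591065
Multiply: SPL = 20 * 3.591065 = 71.82

71.82 dB


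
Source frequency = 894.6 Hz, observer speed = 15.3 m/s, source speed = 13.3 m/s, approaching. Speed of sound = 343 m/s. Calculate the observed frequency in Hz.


Given values:
  f_s = 894.6 Hz, v_o = 15.3 m/s, v_s = 13.3 m/s
  Direction: approaching
Formula: f_o = f_s * (c + v_o) / (c - v_s)
Numerator: c + v_o = 343 + 15.3 = 358.3
Denominator: c - v_s = 343 - 13.3 = 329.7
f_o = 894.6 * 358.3 / 329.7 = 972.2

972.2 Hz


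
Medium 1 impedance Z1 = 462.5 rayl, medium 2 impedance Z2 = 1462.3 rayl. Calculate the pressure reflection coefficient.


Given values:
  Z1 = 462.5 rayl, Z2 = 1462.3 rayl
Formula: R = (Z2 - Z1) / (Z2 + Z1)
Numerator: Z2 - Z1 = 1462.3 - 462.5 = 999.8
Denominator: Z2 + Z1 = 1462.3 + 462.5 = 1924.8
R = 999.8 / 1924.8 = 0.5194

0.5194


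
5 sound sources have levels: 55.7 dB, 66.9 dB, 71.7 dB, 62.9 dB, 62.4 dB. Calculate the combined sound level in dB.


Formula: L_total = 10 * log10( sum(10^(Li/10)) )
  Source 1: 10^(55.7/10) = 371535.2291
  Source 2: 10^(66.9/10) = 4897788.1937
  Source 3: 10^(71.7/10) = 14791083.8817
  Source 4: 10^(62.9/10) = 1949844.5998
  Source 5: 10^(62.4/10) = 1737800.8287
Sum of linear values = 23748052.733
L_total = 10 * log10(23748052.733) = 73.76

73.76 dB


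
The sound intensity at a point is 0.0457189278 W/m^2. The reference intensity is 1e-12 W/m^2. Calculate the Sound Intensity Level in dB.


Given values:
  I = 0.0457189278 W/m^2
  I_ref = 1e-12 W/m^2
Formula: SIL = 10 * log10(I / I_ref)
Compute ratio: I / I_ref = 45718927800
Compute log10: log10(45718927800) = 10.660096
Multiply: SIL = 10 * 10.660096 = 106.6

106.6 dB


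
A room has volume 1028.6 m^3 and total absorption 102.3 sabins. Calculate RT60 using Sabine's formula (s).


Given values:
  V = 1028.6 m^3
  A = 102.3 sabins
Formula: RT60 = 0.161 * V / A
Numerator: 0.161 * 1028.6 = 165.6046
RT60 = 165.6046 / 102.3 = 1.619

1.619 s


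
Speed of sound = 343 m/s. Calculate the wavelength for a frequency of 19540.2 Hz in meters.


Given values:
  c = 343 m/s, f = 19540.2 Hz
Formula: lambda = c / f
lambda = 343 / 19540.2
lambda = 0.0176

0.0176 m


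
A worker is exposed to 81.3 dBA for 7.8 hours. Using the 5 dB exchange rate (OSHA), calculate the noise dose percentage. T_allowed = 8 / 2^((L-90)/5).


Given values:
  L = 81.3 dBA, T = 7.8 hours
Formula: T_allowed = 8 / 2^((L - 90) / 5)
Compute exponent: (81.3 - 90) / 5 = -1.74
Compute 2^(-1.74) = 0.29937
T_allowed = 8 / 0.29937 = 26.722785 hours
Dose = (T / T_allowed) * 100
Dose = (7.8 / 26.722785) * 100 = 29.19

29.19 %


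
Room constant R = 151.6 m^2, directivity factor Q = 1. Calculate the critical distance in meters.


Given values:
  R = 151.6 m^2, Q = 1
Formula: d_c = 0.141 * sqrt(Q * R)
Compute Q * R = 1 * 151.6 = 151.6
Compute sqrt(151.6) = 12.3126
d_c = 0.141 * 12.3126 = 1.736

1.736 m


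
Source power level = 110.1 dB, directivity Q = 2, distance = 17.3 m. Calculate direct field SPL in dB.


Given values:
  Lw = 110.1 dB, Q = 2, r = 17.3 m
Formula: SPL = Lw + 10 * log10(Q / (4 * pi * r^2))
Compute 4 * pi * r^2 = 4 * pi * 17.3^2 = 3760.9891
Compute Q / denom = 2 / 3760.9891 = 0.00053178
Compute 10 * log10(0.00053178) = -32.7427
SPL = 110.1 + (-32.7427) = 77.36

77.36 dB


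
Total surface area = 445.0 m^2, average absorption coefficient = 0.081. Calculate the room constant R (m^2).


Given values:
  S = 445.0 m^2, alpha = 0.081
Formula: R = S * alpha / (1 - alpha)
Numerator: 445.0 * 0.081 = 36.045
Denominator: 1 - 0.081 = 0.919
R = 36.045 / 0.919 = 39.22

39.22 m^2


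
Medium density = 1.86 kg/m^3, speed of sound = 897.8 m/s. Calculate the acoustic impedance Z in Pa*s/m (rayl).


Given values:
  rho = 1.86 kg/m^3
  c = 897.8 m/s
Formula: Z = rho * c
Z = 1.86 * 897.8
Z = 1669.91

1669.91 rayl


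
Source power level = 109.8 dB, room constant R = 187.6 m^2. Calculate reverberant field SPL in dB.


Given values:
  Lw = 109.8 dB, R = 187.6 m^2
Formula: SPL = Lw + 10 * log10(4 / R)
Compute 4 / R = 4 / 187.6 = 0.021322
Compute 10 * log10(0.021322) = -16.7117
SPL = 109.8 + (-16.7117) = 93.09

93.09 dB


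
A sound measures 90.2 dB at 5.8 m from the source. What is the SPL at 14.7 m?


Given values:
  SPL1 = 90.2 dB, r1 = 5.8 m, r2 = 14.7 m
Formula: SPL2 = SPL1 - 20 * log10(r2 / r1)
Compute ratio: r2 / r1 = 14.7 / 5.8 = 2.5345
Compute log10: log10(2.5345) = 0.403892
Compute drop: 20 * 0.403892 = 8.0778
SPL2 = 90.2 - 8.0778 = 82.12

82.12 dB


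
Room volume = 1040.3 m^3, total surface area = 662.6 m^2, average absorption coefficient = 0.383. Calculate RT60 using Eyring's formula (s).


Given values:
  V = 1040.3 m^3, S = 662.6 m^2, alpha = 0.383
Formula: RT60 = 0.161 * V / (-S * ln(1 - alpha))
Compute ln(1 - 0.383) = ln(0.617) = -0.482886
Denominator: -662.6 * -0.482886 = 319.9603
Numerator: 0.161 * 1040.3 = 167.4883
RT60 = 167.4883 / 319.9603 = 0.523

0.523 s


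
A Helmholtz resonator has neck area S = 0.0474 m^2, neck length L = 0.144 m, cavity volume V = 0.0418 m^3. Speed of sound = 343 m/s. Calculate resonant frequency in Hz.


Given values:
  S = 0.0474 m^2, L = 0.144 m, V = 0.0418 m^3, c = 343 m/s
Formula: f = (c / (2*pi)) * sqrt(S / (V * L))
Compute V * L = 0.0418 * 0.144 = 0.0060192
Compute S / (V * L) = 0.0474 / 0.0060192 = 7.8748
Compute sqrt(7.8748) = 2.806207
Compute c / (2*pi) = 343 / 6.283185 = 54.590148
f = 54.590148 * 2.806207 = 153.19

153.19 Hz


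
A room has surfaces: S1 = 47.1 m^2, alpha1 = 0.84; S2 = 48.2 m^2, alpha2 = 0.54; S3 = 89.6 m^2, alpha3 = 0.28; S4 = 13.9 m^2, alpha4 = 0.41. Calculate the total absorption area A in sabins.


Given surfaces:
  Surface 1: 47.1 * 0.84 = 39.564
  Surface 2: 48.2 * 0.54 = 26.028
  Surface 3: 89.6 * 0.28 = 25.088
  Surface 4: 13.9 * 0.41 = 5.699
Formula: A = sum(Si * alpha_i)
A = 39.564 + 26.028 + 25.088 + 5.699
A = 96.38

96.38 sabins


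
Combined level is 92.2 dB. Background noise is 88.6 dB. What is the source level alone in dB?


Given values:
  L_total = 92.2 dB, L_bg = 88.6 dB
Formula: L_source = 10 * log10(10^(L_total/10) - 10^(L_bg/10))
Convert to linear:
  10^(92.2/10) = 1659586907.4376
  10^(88.6/10) = 724435960.075
Difference: 1659586907.4376 - 724435960.075 = 935150947.3626
L_source = 10 * log10(935150947.3626) = 89.71

89.71 dB


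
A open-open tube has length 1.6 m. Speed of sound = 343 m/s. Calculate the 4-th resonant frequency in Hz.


Given values:
  Tube type: open-open, L = 1.6 m, c = 343 m/s, n = 4
Formula: f_n = n * c / (2 * L)
Compute 2 * L = 2 * 1.6 = 3.2
f = 4 * 343 / 3.2
f = 428.75

428.75 Hz


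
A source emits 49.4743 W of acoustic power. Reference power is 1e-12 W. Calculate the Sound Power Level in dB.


Given values:
  W = 49.4743 W
  W_ref = 1e-12 W
Formula: SWL = 10 * log10(W / W_ref)
Compute ratio: W / W_ref = 49474300000000
Compute log10: log10(49474300000000) = 13.69438
Multiply: SWL = 10 * 13.69438 = 136.94

136.94 dB


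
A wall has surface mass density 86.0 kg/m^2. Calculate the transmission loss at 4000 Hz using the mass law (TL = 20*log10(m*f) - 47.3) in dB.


Given values:
  m = 86.0 kg/m^2, f = 4000 Hz
Formula: TL = 20 * log10(m * f) - 47.3
Compute m * f = 86.0 * 4000 = 344000.0
Compute log10(344000.0) = 5.536558
Compute 20 * 5.536558 = 110.7312
TL = 110.7312 - 47.3 = 63.43

63.43 dB


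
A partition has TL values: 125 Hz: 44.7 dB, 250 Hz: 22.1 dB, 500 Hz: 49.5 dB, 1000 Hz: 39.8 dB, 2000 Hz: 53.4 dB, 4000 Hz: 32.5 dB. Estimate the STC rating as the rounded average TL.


Given TL values at each frequency:
  125 Hz: 44.7 dB
  250 Hz: 22.1 dB
  500 Hz: 49.5 dB
  1000 Hz: 39.8 dB
  2000 Hz: 53.4 dB
  4000 Hz: 32.5 dB
Formula: STC ~ round(average of TL values)
Sum = 44.7 + 22.1 + 49.5 + 39.8 + 53.4 + 32.5 = 242.0
Average = 242.0 / 6 = 40.33
Rounded: 40

40


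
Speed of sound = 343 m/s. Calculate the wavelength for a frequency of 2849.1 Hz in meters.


Given values:
  c = 343 m/s, f = 2849.1 Hz
Formula: lambda = c / f
lambda = 343 / 2849.1
lambda = 0.1204

0.1204 m


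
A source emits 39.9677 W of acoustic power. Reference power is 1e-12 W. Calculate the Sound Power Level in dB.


Given values:
  W = 39.9677 W
  W_ref = 1e-12 W
Formula: SWL = 10 * log10(W / W_ref)
Compute ratio: W / W_ref = 39967700000000
Compute log10: log10(39967700000000) = 13.601709
Multiply: SWL = 10 * 13.601709 = 136.02

136.02 dB


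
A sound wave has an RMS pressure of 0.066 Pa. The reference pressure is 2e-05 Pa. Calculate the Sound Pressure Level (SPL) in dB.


Given values:
  p = 0.066 Pa
  p_ref = 2e-05 Pa
Formula: SPL = 20 * log10(p / p_ref)
Compute ratio: p / p_ref = 0.066 / 2e-05 = 3300
Compute log10: log10(3300) = 3.518514
Multiply: SPL = 20 * 3.518514 = 70.37

70.37 dB


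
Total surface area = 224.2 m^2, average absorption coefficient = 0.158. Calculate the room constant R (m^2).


Given values:
  S = 224.2 m^2, alpha = 0.158
Formula: R = S * alpha / (1 - alpha)
Numerator: 224.2 * 0.158 = 35.4236
Denominator: 1 - 0.158 = 0.842
R = 35.4236 / 0.842 = 42.07

42.07 m^2


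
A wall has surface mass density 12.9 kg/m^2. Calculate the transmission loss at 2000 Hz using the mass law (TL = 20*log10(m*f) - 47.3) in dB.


Given values:
  m = 12.9 kg/m^2, f = 2000 Hz
Formula: TL = 20 * log10(m * f) - 47.3
Compute m * f = 12.9 * 2000 = 25800.0
Compute log10(25800.0) = 4.41162
Compute 20 * 4.41162 = 88.2324
TL = 88.2324 - 47.3 = 40.93

40.93 dB


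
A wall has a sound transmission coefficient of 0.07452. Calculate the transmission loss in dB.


Given values:
  tau = 0.07452
Formula: TL = 10 * log10(1 / tau)
Compute 1 / tau = 1 / 0.07452 = 13.4192
Compute log10(13.4192) = 1.127727
TL = 10 * 1.127727 = 11.28

11.28 dB


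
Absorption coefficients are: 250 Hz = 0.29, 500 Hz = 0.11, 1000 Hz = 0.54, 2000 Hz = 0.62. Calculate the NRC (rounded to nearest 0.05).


Given values:
  a_250 = 0.29, a_500 = 0.11
  a_1000 = 0.54, a_2000 = 0.62
Formula: NRC = (a250 + a500 + a1000 + a2000) / 4
Sum = 0.29 + 0.11 + 0.54 + 0.62 = 1.56
NRC = 1.56 / 4 = 0.39
Rounded to nearest 0.05: 0.4

0.4


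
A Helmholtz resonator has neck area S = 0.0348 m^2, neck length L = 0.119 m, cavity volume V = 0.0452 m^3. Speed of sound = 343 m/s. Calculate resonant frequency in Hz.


Given values:
  S = 0.0348 m^2, L = 0.119 m, V = 0.0452 m^3, c = 343 m/s
Formula: f = (c / (2*pi)) * sqrt(S / (V * L))
Compute V * L = 0.0452 * 0.119 = 0.0053788
Compute S / (V * L) = 0.0348 / 0.0053788 = 6.4698
Compute sqrt(6.4698) = 2.54358
Compute c / (2*pi) = 343 / 6.283185 = 54.590148
f = 54.590148 * 2.54358 = 138.85

138.85 Hz


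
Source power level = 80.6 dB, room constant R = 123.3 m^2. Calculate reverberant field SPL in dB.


Given values:
  Lw = 80.6 dB, R = 123.3 m^2
Formula: SPL = Lw + 10 * log10(4 / R)
Compute 4 / R = 4 / 123.3 = 0.032441
Compute 10 * log10(0.032441) = -14.8891
SPL = 80.6 + (-14.8891) = 65.71

65.71 dB


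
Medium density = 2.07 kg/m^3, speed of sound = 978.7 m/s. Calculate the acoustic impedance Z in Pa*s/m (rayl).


Given values:
  rho = 2.07 kg/m^3
  c = 978.7 m/s
Formula: Z = rho * c
Z = 2.07 * 978.7
Z = 2025.91

2025.91 rayl


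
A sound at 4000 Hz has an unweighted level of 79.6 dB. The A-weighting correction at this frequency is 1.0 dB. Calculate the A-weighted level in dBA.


Given values:
  SPL = 79.6 dB
  A-weighting at 4000 Hz = 1.0 dB
Formula: L_A = SPL + A_weight
L_A = 79.6 + (1.0)
L_A = 80.6

80.6 dBA


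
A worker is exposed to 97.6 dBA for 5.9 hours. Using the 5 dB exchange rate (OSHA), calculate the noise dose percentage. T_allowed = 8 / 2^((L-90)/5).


Given values:
  L = 97.6 dBA, T = 5.9 hours
Formula: T_allowed = 8 / 2^((L - 90) / 5)
Compute exponent: (97.6 - 90) / 5 = 1.52
Compute 2^(1.52) = 2.86791
T_allowed = 8 / 2.86791 = 2.789488 hours
Dose = (T / T_allowed) * 100
Dose = (5.9 / 2.789488) * 100 = 211.51

211.51 %


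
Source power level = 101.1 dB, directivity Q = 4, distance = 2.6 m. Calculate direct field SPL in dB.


Given values:
  Lw = 101.1 dB, Q = 4, r = 2.6 m
Formula: SPL = Lw + 10 * log10(Q / (4 * pi * r^2))
Compute 4 * pi * r^2 = 4 * pi * 2.6^2 = 84.9487
Compute Q / denom = 4 / 84.9487 = 0.04708724
Compute 10 * log10(0.04708724) = -13.271
SPL = 101.1 + (-13.271) = 87.83

87.83 dB


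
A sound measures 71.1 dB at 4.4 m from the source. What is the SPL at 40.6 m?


Given values:
  SPL1 = 71.1 dB, r1 = 4.4 m, r2 = 40.6 m
Formula: SPL2 = SPL1 - 20 * log10(r2 / r1)
Compute ratio: r2 / r1 = 40.6 / 4.4 = 9.2273
Compute log10: log10(9.2273) = 0.965075
Compute drop: 20 * 0.965075 = 19.3015
SPL2 = 71.1 - 19.3015 = 51.8

51.8 dB


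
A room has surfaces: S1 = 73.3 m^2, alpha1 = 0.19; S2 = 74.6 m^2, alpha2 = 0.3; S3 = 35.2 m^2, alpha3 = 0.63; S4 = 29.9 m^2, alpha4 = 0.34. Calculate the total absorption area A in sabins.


Given surfaces:
  Surface 1: 73.3 * 0.19 = 13.927
  Surface 2: 74.6 * 0.3 = 22.38
  Surface 3: 35.2 * 0.63 = 22.176
  Surface 4: 29.9 * 0.34 = 10.166
Formula: A = sum(Si * alpha_i)
A = 13.927 + 22.38 + 22.176 + 10.166
A = 68.65

68.65 sabins


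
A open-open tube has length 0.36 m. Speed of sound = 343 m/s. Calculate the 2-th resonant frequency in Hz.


Given values:
  Tube type: open-open, L = 0.36 m, c = 343 m/s, n = 2
Formula: f_n = n * c / (2 * L)
Compute 2 * L = 2 * 0.36 = 0.72
f = 2 * 343 / 0.72
f = 952.78

952.78 Hz


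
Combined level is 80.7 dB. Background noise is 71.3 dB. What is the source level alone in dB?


Given values:
  L_total = 80.7 dB, L_bg = 71.3 dB
Formula: L_source = 10 * log10(10^(L_total/10) - 10^(L_bg/10))
Convert to linear:
  10^(80.7/10) = 117489755.494
  10^(71.3/10) = 13489628.8259
Difference: 117489755.494 - 13489628.8259 = 104000126.6681
L_source = 10 * log10(104000126.6681) = 80.17

80.17 dB


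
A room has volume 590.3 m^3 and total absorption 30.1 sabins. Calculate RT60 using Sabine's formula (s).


Given values:
  V = 590.3 m^3
  A = 30.1 sabins
Formula: RT60 = 0.161 * V / A
Numerator: 0.161 * 590.3 = 95.0383
RT60 = 95.0383 / 30.1 = 3.157

3.157 s


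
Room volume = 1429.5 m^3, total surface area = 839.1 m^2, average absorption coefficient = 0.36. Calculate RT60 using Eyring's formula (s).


Given values:
  V = 1429.5 m^3, S = 839.1 m^2, alpha = 0.36
Formula: RT60 = 0.161 * V / (-S * ln(1 - alpha))
Compute ln(1 - 0.36) = ln(0.64) = -0.446287
Denominator: -839.1 * -0.446287 = 374.4794
Numerator: 0.161 * 1429.5 = 230.1495
RT60 = 230.1495 / 374.4794 = 0.615

0.615 s


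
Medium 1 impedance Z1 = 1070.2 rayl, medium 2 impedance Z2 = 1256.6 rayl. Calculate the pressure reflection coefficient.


Given values:
  Z1 = 1070.2 rayl, Z2 = 1256.6 rayl
Formula: R = (Z2 - Z1) / (Z2 + Z1)
Numerator: Z2 - Z1 = 1256.6 - 1070.2 = 186.4
Denominator: Z2 + Z1 = 1256.6 + 1070.2 = 2326.8
R = 186.4 / 2326.8 = 0.0801

0.0801


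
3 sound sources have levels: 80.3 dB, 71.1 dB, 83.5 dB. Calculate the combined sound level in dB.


Formula: L_total = 10 * log10( sum(10^(Li/10)) )
  Source 1: 10^(80.3/10) = 107151930.5238
  Source 2: 10^(71.1/10) = 12882495.5169
  Source 3: 10^(83.5/10) = 223872113.8568
Sum of linear values = 343906539.8975
L_total = 10 * log10(343906539.8975) = 85.36

85.36 dB


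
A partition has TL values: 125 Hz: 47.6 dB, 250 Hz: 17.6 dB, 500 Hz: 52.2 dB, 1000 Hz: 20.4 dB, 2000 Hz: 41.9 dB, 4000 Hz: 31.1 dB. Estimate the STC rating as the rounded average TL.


Given TL values at each frequency:
  125 Hz: 47.6 dB
  250 Hz: 17.6 dB
  500 Hz: 52.2 dB
  1000 Hz: 20.4 dB
  2000 Hz: 41.9 dB
  4000 Hz: 31.1 dB
Formula: STC ~ round(average of TL values)
Sum = 47.6 + 17.6 + 52.2 + 20.4 + 41.9 + 31.1 = 210.8
Average = 210.8 / 6 = 35.13
Rounded: 35

35


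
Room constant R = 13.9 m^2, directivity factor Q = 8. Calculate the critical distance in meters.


Given values:
  R = 13.9 m^2, Q = 8
Formula: d_c = 0.141 * sqrt(Q * R)
Compute Q * R = 8 * 13.9 = 111.2
Compute sqrt(111.2) = 10.5451
d_c = 0.141 * 10.5451 = 1.487

1.487 m


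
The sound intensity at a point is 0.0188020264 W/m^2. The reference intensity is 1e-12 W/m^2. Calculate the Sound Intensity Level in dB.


Given values:
  I = 0.0188020264 W/m^2
  I_ref = 1e-12 W/m^2
Formula: SIL = 10 * log10(I / I_ref)
Compute ratio: I / I_ref = 18802026400
Compute log10: log10(18802026400) = 10.274205
Multiply: SIL = 10 * 10.274205 = 102.74

102.74 dB


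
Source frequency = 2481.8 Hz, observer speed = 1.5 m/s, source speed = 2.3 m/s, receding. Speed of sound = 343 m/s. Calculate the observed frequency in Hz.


Given values:
  f_s = 2481.8 Hz, v_o = 1.5 m/s, v_s = 2.3 m/s
  Direction: receding
Formula: f_o = f_s * (c - v_o) / (c + v_s)
Numerator: c - v_o = 343 - 1.5 = 341.5
Denominator: c + v_s = 343 + 2.3 = 345.3
f_o = 2481.8 * 341.5 / 345.3 = 2454.49

2454.49 Hz


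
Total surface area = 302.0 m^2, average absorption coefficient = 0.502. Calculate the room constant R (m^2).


Given values:
  S = 302.0 m^2, alpha = 0.502
Formula: R = S * alpha / (1 - alpha)
Numerator: 302.0 * 0.502 = 151.604
Denominator: 1 - 0.502 = 0.498
R = 151.604 / 0.498 = 304.43

304.43 m^2


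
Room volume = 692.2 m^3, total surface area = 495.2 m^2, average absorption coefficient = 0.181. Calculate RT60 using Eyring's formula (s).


Given values:
  V = 692.2 m^3, S = 495.2 m^2, alpha = 0.181
Formula: RT60 = 0.161 * V / (-S * ln(1 - alpha))
Compute ln(1 - 0.181) = ln(0.819) = -0.199671
Denominator: -495.2 * -0.199671 = 98.8771
Numerator: 0.161 * 692.2 = 111.4442
RT60 = 111.4442 / 98.8771 = 1.127

1.127 s


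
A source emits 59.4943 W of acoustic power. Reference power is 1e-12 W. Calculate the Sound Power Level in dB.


Given values:
  W = 59.4943 W
  W_ref = 1e-12 W
Formula: SWL = 10 * log10(W / W_ref)
Compute ratio: W / W_ref = 59494300000000
Compute log10: log10(59494300000000) = 13.774475
Multiply: SWL = 10 * 13.774475 = 137.74

137.74 dB


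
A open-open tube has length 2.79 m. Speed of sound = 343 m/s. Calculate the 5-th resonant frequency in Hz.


Given values:
  Tube type: open-open, L = 2.79 m, c = 343 m/s, n = 5
Formula: f_n = n * c / (2 * L)
Compute 2 * L = 2 * 2.79 = 5.58
f = 5 * 343 / 5.58
f = 307.35

307.35 Hz


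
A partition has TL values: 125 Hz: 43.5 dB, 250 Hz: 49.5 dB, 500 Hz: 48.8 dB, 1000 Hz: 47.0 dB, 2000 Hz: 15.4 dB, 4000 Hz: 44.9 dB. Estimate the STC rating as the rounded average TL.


Given TL values at each frequency:
  125 Hz: 43.5 dB
  250 Hz: 49.5 dB
  500 Hz: 48.8 dB
  1000 Hz: 47.0 dB
  2000 Hz: 15.4 dB
  4000 Hz: 44.9 dB
Formula: STC ~ round(average of TL values)
Sum = 43.5 + 49.5 + 48.8 + 47.0 + 15.4 + 44.9 = 249.1
Average = 249.1 / 6 = 41.52
Rounded: 42

42


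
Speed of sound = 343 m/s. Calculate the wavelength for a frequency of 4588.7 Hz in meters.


Given values:
  c = 343 m/s, f = 4588.7 Hz
Formula: lambda = c / f
lambda = 343 / 4588.7
lambda = 0.0747

0.0747 m


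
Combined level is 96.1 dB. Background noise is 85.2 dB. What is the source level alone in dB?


Given values:
  L_total = 96.1 dB, L_bg = 85.2 dB
Formula: L_source = 10 * log10(10^(L_total/10) - 10^(L_bg/10))
Convert to linear:
  10^(96.1/10) = 4073802778.0411
  10^(85.2/10) = 331131121.4826
Difference: 4073802778.0411 - 331131121.4826 = 3742671656.5585
L_source = 10 * log10(3742671656.5585) = 95.73

95.73 dB


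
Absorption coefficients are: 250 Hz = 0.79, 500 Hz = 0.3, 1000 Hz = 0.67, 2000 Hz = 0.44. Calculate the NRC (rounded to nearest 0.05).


Given values:
  a_250 = 0.79, a_500 = 0.3
  a_1000 = 0.67, a_2000 = 0.44
Formula: NRC = (a250 + a500 + a1000 + a2000) / 4
Sum = 0.79 + 0.3 + 0.67 + 0.44 = 2.2
NRC = 2.2 / 4 = 0.55
Rounded to nearest 0.05: 0.55

0.55


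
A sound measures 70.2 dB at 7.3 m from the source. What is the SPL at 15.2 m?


Given values:
  SPL1 = 70.2 dB, r1 = 7.3 m, r2 = 15.2 m
Formula: SPL2 = SPL1 - 20 * log10(r2 / r1)
Compute ratio: r2 / r1 = 15.2 / 7.3 = 2.0822
Compute log10: log10(2.0822) = 0.318522
Compute drop: 20 * 0.318522 = 6.3704
SPL2 = 70.2 - 6.3704 = 63.83

63.83 dB


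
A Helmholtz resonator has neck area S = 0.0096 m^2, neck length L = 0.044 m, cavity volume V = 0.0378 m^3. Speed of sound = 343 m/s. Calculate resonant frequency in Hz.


Given values:
  S = 0.0096 m^2, L = 0.044 m, V = 0.0378 m^3, c = 343 m/s
Formula: f = (c / (2*pi)) * sqrt(S / (V * L))
Compute V * L = 0.0378 * 0.044 = 0.0016632
Compute S / (V * L) = 0.0096 / 0.0016632 = 5.772
Compute sqrt(5.772) = 2.402499
Compute c / (2*pi) = 343 / 6.283185 = 54.590148
f = 54.590148 * 2.402499 = 131.15

131.15 Hz


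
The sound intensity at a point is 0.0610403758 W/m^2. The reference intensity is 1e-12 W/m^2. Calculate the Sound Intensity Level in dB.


Given values:
  I = 0.0610403758 W/m^2
  I_ref = 1e-12 W/m^2
Formula: SIL = 10 * log10(I / I_ref)
Compute ratio: I / I_ref = 61040375800
Compute log10: log10(61040375800) = 10.785617
Multiply: SIL = 10 * 10.785617 = 107.86

107.86 dB


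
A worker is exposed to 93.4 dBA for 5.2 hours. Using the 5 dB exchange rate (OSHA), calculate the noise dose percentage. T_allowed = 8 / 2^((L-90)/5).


Given values:
  L = 93.4 dBA, T = 5.2 hours
Formula: T_allowed = 8 / 2^((L - 90) / 5)
Compute exponent: (93.4 - 90) / 5 = 0.68
Compute 2^(0.68) = 1.60214
T_allowed = 8 / 1.60214 = 4.993321 hours
Dose = (T / T_allowed) * 100
Dose = (5.2 / 4.993321) * 100 = 104.14

104.14 %


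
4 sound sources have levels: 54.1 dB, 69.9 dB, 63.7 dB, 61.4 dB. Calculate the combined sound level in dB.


Formula: L_total = 10 * log10( sum(10^(Li/10)) )
  Source 1: 10^(54.1/10) = 257039.5783
  Source 2: 10^(69.9/10) = 9772372.2096
  Source 3: 10^(63.7/10) = 2344228.8153
  Source 4: 10^(61.4/10) = 1380384.2646
Sum of linear values = 13754024.8678
L_total = 10 * log10(13754024.8678) = 71.38

71.38 dB
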